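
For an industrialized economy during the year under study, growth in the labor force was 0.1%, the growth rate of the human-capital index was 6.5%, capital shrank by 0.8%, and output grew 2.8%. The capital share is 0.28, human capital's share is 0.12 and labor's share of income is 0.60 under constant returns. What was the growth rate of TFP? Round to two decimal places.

Labor's share = 1 − 0.28 − 0.12 = 0.6.
Capital: 0.28 × (-0.8) = -0.224 pp.
The human-capital index: 0.12 × 6.5 = 0.78 pp.
The labor force: 0.6 × 0.1 = 0.06 pp.
TFP growth = 2.8 − 0.616 = 2.184%.

2.18%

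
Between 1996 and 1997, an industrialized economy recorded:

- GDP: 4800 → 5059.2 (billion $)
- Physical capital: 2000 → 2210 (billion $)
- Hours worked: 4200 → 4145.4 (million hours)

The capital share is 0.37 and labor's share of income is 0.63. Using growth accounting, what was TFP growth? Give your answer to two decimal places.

GDP growth = (5059.2 − 4800) / 4800 = 5.4%.
Physical capital growth = (2210 − 2000) / 2000 = 10.5%.
Hours worked growth = (4145.4 − 4200) / 4200 = -1.3%.
Labor's share = 1 − 0.37 = 0.63.
Physical capital: 0.37 × 10.5 = 3.885 pp.
Hours worked: 0.63 × (-1.3) = -0.819 pp.
TFP growth = 5.4 − 3.066 = 2.334%.

TFP grew 2.33%.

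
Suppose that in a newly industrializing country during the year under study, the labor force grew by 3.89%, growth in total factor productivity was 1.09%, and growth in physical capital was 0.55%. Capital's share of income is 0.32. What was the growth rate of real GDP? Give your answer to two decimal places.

3.91%

Labor's share = 1 − 0.32 = 0.68.
Physical capital: 0.32 × 0.55 = 0.176 pp.
The labor force: 0.68 × 3.89 = 2.6452 pp.
Output growth = 1.09 + 2.8212 = 3.9112%.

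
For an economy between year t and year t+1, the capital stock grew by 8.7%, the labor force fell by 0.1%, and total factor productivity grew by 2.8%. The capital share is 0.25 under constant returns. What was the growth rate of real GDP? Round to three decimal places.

Labor's share = 1 − 0.25 = 0.75.
The capital stock: 0.25 × 8.7 = 2.175 pp.
The labor force: 0.75 × (-0.1) = -0.075 pp.
Output growth = 2.8 + 2.1 = 4.9%.

Real GDP growth was 4.900%.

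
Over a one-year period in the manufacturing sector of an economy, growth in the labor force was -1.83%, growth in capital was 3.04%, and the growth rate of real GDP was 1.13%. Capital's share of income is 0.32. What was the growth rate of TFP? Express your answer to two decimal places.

TFP growth was 1.40%.

Labor's share = 1 − 0.32 = 0.68.
Capital: 0.32 × 3.04 = 0.9728 pp.
The labor force: 0.68 × (-1.83) = -1.2444 pp.
TFP growth = 1.13 + 0.2716 = 1.4016%.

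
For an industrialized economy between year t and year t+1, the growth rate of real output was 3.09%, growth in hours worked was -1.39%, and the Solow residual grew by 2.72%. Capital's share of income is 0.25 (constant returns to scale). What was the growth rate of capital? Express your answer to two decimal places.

5.65%

Labor's share = 1 − 0.25 = 0.75.
gY = gA + 0.75×(-1.39) + 0.25×g.
0.25×g = 3.09 − 2.72 + 1.0425 = 1.4125.
g = 1.4125 / 0.25 = 5.65%.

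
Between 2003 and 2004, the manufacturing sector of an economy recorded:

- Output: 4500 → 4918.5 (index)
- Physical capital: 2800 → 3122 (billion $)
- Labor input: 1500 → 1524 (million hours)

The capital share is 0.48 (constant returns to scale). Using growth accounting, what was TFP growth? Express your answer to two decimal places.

Output growth = (4918.5 − 4500) / 4500 = 9.3%.
Physical capital growth = (3122 − 2800) / 2800 = 11.5%.
Labor input growth = (1524 − 1500) / 1500 = 1.6%.
Labor's share = 1 − 0.48 = 0.52.
Physical capital: 0.48 × 11.5 = 5.52 pp.
Labor input: 0.52 × 1.6 = 0.832 pp.
TFP growth = 9.3 − 6.352 = 2.948%.

2.95%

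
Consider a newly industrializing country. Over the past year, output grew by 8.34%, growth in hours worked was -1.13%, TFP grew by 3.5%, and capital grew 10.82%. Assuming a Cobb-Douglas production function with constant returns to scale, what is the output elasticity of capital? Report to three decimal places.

gY = gA + α·gK + (1−α)·gL, so gY − gA − gL = α(gK − gL).
8.34 − 3.5 + 1.13 = α × (10.82 − (-1.13)).
5.97 = 11.95 α, so α = 0.49958.

The output elasticity of capital is 0.500.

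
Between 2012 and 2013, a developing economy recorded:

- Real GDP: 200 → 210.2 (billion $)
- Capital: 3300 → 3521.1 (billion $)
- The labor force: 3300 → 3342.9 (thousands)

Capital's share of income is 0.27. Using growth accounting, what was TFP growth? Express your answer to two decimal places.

Real GDP growth = (210.2 − 200) / 200 = 5.1%.
Capital growth = (3521.1 − 3300) / 3300 = 6.7%.
The labor force growth = (3342.9 − 3300) / 3300 = 1.3%.
Labor's share = 1 − 0.27 = 0.73.
Capital: 0.27 × 6.7 = 1.809 pp.
The labor force: 0.73 × 1.3 = 0.949 pp.
TFP growth = 5.1 − 2.758 = 2.342%.

2.34%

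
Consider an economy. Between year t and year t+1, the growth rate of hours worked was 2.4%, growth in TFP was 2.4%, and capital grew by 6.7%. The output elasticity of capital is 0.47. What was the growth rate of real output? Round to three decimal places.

6.821%

Labor's share = 1 − 0.47 = 0.53.
Capital: 0.47 × 6.7 = 3.149 pp.
Hours worked: 0.53 × 2.4 = 1.272 pp.
Output growth = 2.4 + 4.421 = 6.821%.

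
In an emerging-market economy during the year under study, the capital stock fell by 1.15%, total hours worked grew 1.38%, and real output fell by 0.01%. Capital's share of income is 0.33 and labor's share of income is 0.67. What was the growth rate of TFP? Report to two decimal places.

-0.56%

Labor's share = 1 − 0.33 = 0.67.
The capital stock: 0.33 × (-1.15) = -0.3795 pp.
Total hours worked: 0.67 × 1.38 = 0.9246 pp.
TFP growth = -0.01 − 0.5451 = -0.5551%.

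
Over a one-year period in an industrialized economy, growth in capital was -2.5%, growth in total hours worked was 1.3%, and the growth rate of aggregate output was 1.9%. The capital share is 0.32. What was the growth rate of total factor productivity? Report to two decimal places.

Labor's share = 1 − 0.32 = 0.68.
Capital: 0.32 × (-2.5) = -0.8 pp.
Total hours worked: 0.68 × 1.3 = 0.884 pp.
TFP growth = 1.9 − 0.084 = 1.816%.

1.82%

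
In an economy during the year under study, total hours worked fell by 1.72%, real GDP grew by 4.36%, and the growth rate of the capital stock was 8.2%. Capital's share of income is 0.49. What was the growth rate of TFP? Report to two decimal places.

Labor's share = 1 − 0.49 = 0.51.
The capital stock: 0.49 × 8.2 = 4.018 pp.
Total hours worked: 0.51 × (-1.72) = -0.8772 pp.
TFP growth = 4.36 − 3.1408 = 1.2192%.

1.22%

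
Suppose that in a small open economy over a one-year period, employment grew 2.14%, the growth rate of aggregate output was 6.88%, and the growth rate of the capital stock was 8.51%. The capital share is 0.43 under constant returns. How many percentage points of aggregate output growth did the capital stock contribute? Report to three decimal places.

3.659

Contribution = share × growth = 0.43 × 8.51 = 3.6593 pp.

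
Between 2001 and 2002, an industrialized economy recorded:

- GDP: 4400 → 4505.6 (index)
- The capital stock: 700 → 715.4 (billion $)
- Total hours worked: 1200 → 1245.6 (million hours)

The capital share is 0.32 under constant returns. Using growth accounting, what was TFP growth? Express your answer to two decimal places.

GDP growth = (4505.6 − 4400) / 4400 = 2.4%.
The capital stock growth = (715.4 − 700) / 700 = 2.2%.
Total hours worked growth = (1245.6 − 1200) / 1200 = 3.8%.
Labor's share = 1 − 0.32 = 0.68.
The capital stock: 0.32 × 2.2 = 0.704 pp.
Total hours worked: 0.68 × 3.8 = 2.584 pp.
TFP growth = 2.4 − 3.288 = -0.888%.

-0.89%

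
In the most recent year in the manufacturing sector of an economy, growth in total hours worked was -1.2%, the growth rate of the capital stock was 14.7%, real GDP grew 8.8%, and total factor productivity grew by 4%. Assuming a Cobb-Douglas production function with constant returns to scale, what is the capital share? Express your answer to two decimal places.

gY = gA + α·gK + (1−α)·gL, so gY − gA − gL = α(gK − gL).
8.8 − 4 + 1.2 = α × (14.7 − (-1.2)).
6 = 15.9 α, so α = 0.3774.

0.38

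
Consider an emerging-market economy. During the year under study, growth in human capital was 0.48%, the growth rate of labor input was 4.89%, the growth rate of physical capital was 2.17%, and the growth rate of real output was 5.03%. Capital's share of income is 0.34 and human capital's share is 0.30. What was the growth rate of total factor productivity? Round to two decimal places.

Labor's share = 1 − 0.34 − 0.3 = 0.36.
Physical capital: 0.34 × 2.17 = 0.7378 pp.
Human capital: 0.3 × 0.48 = 0.144 pp.
Labor input: 0.36 × 4.89 = 1.7604 pp.
TFP growth = 5.03 − 2.6422 = 2.3878%.

2.39%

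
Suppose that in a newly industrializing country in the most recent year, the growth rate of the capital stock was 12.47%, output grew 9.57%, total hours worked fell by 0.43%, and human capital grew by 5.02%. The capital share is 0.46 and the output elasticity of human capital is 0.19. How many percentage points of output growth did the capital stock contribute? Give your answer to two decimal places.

Contribution = share × growth = 0.46 × 12.47 = 5.7362 pp.

5.74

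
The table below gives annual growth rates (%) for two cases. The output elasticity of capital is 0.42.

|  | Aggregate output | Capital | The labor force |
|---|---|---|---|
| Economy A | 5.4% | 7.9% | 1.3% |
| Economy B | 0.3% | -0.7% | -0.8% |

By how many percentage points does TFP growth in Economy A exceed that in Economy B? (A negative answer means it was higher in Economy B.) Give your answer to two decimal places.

0.27 percentage points

Labor's share = 1 − 0.42 = 0.58.
Economy A: TFP = 5.4 − 3.318 − 0.754 = 1.328%.
Economy B: TFP = 0.3 + 0.294 + 0.464 = 1.058%.
Difference = 1.328 − (1.058) = 0.27 pp.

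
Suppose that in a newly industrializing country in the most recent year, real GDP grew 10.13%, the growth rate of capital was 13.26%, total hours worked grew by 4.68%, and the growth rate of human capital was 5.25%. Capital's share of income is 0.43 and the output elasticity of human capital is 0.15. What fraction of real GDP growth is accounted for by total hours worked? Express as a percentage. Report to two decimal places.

Labor's share = 1 − 0.43 − 0.15 = 0.42.
Total hours worked contributed 0.42 × 4.68 = 1.9656 pp.
Share of growth = 1.9656 / 10.13 × 100 = 19.4038%.

19.40%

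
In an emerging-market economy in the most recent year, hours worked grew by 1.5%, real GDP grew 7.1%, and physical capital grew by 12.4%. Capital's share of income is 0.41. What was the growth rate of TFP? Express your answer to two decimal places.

Labor's share = 1 − 0.41 = 0.59.
Physical capital: 0.41 × 12.4 = 5.084 pp.
Hours worked: 0.59 × 1.5 = 0.885 pp.
TFP growth = 7.1 − 5.969 = 1.131%.

1.13%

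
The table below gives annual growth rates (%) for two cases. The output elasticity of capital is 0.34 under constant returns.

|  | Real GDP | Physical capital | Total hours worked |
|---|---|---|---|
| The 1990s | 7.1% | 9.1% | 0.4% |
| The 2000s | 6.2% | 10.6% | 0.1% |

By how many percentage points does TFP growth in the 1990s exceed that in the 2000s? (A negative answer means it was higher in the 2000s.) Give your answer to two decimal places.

1.21 percentage points

Labor's share = 1 − 0.34 = 0.66.
The 1990s: TFP = 7.1 − 3.094 − 0.264 = 3.742%.
The 2000s: TFP = 6.2 − 3.604 − 0.066 = 2.53%.
Difference = 3.742 − (2.53) = 1.212 pp.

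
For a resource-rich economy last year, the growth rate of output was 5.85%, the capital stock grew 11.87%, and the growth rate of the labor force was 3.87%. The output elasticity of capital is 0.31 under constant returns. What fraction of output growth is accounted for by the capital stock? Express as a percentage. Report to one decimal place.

The capital stock contributed 0.31 × 11.87 = 3.6797 pp.
Share of growth = 3.6797 / 5.85 × 100 = 62.901%.

The capital stock accounted for 62.9% of growth.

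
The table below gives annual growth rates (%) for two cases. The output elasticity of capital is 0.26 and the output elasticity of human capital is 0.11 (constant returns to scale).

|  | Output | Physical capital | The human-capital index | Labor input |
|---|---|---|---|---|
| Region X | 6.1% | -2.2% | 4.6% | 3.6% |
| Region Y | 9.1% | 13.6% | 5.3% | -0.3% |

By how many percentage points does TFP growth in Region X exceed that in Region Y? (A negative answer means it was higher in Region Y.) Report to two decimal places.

-1.27 percentage points

Labor's share = 1 − 0.26 − 0.11 = 0.63.
Region X: TFP = 6.1 + 0.572 − 0.506 − 2.268 = 3.898%.
Region Y: TFP = 9.1 − 3.536 − 0.583 + 0.189 = 5.17%.
Difference = 3.898 − (5.17) = -1.272 pp.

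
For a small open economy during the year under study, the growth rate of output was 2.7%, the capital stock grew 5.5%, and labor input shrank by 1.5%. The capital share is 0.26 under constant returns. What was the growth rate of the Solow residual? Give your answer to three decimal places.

Labor's share = 1 − 0.26 = 0.74.
The capital stock: 0.26 × 5.5 = 1.43 pp.
Labor input: 0.74 × (-1.5) = -1.11 pp.
TFP growth = 2.7 − 0.32 = 2.38%.

The Solow residual grew 2.380%.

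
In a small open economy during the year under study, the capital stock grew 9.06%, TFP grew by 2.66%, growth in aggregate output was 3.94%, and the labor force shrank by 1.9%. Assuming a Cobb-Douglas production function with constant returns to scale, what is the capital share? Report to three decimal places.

gY = gA + α·gK + (1−α)·gL, so gY − gA − gL = α(gK − gL).
3.94 − 2.66 + 1.9 = α × (9.06 − (-1.9)).
3.18 = 10.96 α, so α = 0.29015.

α = 0.290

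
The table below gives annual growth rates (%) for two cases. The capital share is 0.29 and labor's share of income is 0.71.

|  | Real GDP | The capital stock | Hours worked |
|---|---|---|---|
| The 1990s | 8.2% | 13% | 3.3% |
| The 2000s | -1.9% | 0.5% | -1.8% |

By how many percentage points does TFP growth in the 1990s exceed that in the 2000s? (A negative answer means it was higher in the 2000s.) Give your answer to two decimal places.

Labor's share = 1 − 0.29 = 0.71.
The 1990s: TFP = 8.2 − 3.77 − 2.343 = 2.087%.
The 2000s: TFP = -1.9 − 0.145 + 1.278 = -0.767%.
Difference = 2.087 − (-0.767) = 2.854 pp.

2.85 percentage points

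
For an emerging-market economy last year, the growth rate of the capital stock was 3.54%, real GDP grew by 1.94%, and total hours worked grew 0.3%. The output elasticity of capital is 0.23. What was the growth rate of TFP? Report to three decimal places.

0.895%

Labor's share = 1 − 0.23 = 0.77.
The capital stock: 0.23 × 3.54 = 0.8142 pp.
Total hours worked: 0.77 × 0.3 = 0.231 pp.
TFP growth = 1.94 − 1.0452 = 0.8948%.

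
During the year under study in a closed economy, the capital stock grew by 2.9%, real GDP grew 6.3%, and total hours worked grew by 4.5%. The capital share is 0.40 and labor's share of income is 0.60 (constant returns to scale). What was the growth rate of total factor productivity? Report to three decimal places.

Labor's share = 1 − 0.4 = 0.6.
The capital stock: 0.4 × 2.9 = 1.16 pp.
Total hours worked: 0.6 × 4.5 = 2.7 pp.
TFP growth = 6.3 − 3.86 = 2.44%.

Total factor productivity growth was 2.440%.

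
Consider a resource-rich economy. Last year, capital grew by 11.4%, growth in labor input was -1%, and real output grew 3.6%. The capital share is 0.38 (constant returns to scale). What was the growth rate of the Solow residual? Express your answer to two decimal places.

-0.11%

Labor's share = 1 − 0.38 = 0.62.
Capital: 0.38 × 11.4 = 4.332 pp.
Labor input: 0.62 × (-1) = -0.62 pp.
TFP growth = 3.6 − 3.712 = -0.112%.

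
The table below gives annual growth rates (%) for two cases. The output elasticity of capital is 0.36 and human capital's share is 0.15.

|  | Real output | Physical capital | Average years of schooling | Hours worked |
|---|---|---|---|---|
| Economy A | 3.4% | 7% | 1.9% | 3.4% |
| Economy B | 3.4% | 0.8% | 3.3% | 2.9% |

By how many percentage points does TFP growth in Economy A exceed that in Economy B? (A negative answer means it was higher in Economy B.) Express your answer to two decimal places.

-2.27 percentage points

Labor's share = 1 − 0.36 − 0.15 = 0.49.
Economy A: TFP = 3.4 − 2.52 − 0.285 − 1.666 = -1.071%.
Economy B: TFP = 3.4 − 0.288 − 0.495 − 1.421 = 1.196%.
Difference = -1.071 − (1.196) = -2.267 pp.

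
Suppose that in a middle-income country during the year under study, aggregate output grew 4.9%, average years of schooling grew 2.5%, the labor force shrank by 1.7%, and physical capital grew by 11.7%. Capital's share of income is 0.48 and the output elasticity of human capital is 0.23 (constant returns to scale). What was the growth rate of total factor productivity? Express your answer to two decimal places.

-0.80%

Labor's share = 1 − 0.48 − 0.23 = 0.29.
Physical capital: 0.48 × 11.7 = 5.616 pp.
Average years of schooling: 0.23 × 2.5 = 0.575 pp.
The labor force: 0.29 × (-1.7) = -0.493 pp.
TFP growth = 4.9 − 5.698 = -0.798%.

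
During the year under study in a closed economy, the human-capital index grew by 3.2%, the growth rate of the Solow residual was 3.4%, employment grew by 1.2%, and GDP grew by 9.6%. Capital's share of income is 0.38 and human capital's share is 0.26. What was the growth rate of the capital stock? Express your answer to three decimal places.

Labor's share = 1 − 0.38 − 0.26 = 0.36.
gY = gA + 0.26×3.2 + 0.36×1.2 + 0.38×g.
0.38×g = 9.6 − 3.4 − 1.264 = 4.936.
g = 4.936 / 0.38 = 12.98947%.

The capital stock grew 12.989%.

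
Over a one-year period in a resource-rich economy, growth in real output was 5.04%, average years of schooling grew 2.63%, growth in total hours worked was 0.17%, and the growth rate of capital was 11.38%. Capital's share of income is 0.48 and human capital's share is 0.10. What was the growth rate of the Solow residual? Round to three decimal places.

-0.757%

Labor's share = 1 − 0.48 − 0.1 = 0.42.
Capital: 0.48 × 11.38 = 5.4624 pp.
Average years of schooling: 0.1 × 2.63 = 0.263 pp.
Total hours worked: 0.42 × 0.17 = 0.0714 pp.
TFP growth = 5.04 − 5.7968 = -0.7568%.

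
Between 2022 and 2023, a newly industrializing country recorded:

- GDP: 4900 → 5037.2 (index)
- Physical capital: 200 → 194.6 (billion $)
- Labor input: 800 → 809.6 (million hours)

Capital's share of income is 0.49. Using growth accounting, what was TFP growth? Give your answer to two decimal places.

GDP growth = (5037.2 − 4900) / 4900 = 2.8%.
Physical capital growth = (194.6 − 200) / 200 = -2.7%.
Labor input growth = (809.6 − 800) / 800 = 1.2%.
Labor's share = 1 − 0.49 = 0.51.
Physical capital: 0.49 × (-2.7) = -1.323 pp.
Labor input: 0.51 × 1.2 = 0.612 pp.
TFP growth = 2.8 + 0.711 = 3.511%.

3.51%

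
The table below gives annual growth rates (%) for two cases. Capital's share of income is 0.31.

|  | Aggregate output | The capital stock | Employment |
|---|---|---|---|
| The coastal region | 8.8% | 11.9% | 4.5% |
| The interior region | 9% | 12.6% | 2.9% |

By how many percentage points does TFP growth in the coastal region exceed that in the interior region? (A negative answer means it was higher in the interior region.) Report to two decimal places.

-1.09 percentage points

Labor's share = 1 − 0.31 = 0.69.
The coastal region: TFP = 8.8 − 3.689 − 3.105 = 2.006%.
The interior region: TFP = 9 − 3.906 − 2.001 = 3.093%.
Difference = 2.006 − (3.093) = -1.087 pp.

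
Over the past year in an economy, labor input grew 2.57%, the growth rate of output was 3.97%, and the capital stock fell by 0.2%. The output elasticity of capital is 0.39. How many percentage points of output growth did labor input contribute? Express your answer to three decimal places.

Labor's share = 1 − 0.39 = 0.61.
Contribution = share × growth = 0.61 × 2.57 = 1.5677 pp.

1.568 percentage points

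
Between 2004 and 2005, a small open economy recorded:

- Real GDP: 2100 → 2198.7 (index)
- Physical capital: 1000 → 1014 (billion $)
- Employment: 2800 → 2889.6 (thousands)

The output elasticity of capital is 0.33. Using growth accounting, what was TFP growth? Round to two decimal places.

Real GDP growth = (2198.7 − 2100) / 2100 = 4.7%.
Physical capital growth = (1014 − 1000) / 1000 = 1.4%.
Employment growth = (2889.6 − 2800) / 2800 = 3.2%.
Labor's share = 1 − 0.33 = 0.67.
Physical capital: 0.33 × 1.4 = 0.462 pp.
Employment: 0.67 × 3.2 = 2.144 pp.
TFP growth = 4.7 − 2.606 = 2.094%.

TFP growth was 2.09%.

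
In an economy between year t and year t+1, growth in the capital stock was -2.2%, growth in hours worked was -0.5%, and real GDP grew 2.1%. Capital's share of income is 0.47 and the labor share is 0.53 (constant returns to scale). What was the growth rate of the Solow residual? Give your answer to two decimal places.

The Solow residual grew 3.40%.

Labor's share = 1 − 0.47 = 0.53.
The capital stock: 0.47 × (-2.2) = -1.034 pp.
Hours worked: 0.53 × (-0.5) = -0.265 pp.
TFP growth = 2.1 + 1.299 = 3.399%.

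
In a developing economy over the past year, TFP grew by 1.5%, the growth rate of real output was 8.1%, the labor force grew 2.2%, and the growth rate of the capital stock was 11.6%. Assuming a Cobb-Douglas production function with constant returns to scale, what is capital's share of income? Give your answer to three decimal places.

Capital's share of income is 0.468.

gY = gA + α·gK + (1−α)·gL, so gY − gA − gL = α(gK − gL).
8.1 − 1.5 − 2.2 = α × (11.6 − 2.2).
4.4 = 9.4 α, so α = 0.46809.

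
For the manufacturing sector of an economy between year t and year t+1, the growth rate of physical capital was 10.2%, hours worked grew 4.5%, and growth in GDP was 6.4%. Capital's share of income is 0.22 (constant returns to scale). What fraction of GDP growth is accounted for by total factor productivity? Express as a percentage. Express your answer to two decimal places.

Labor's share = 1 − 0.22 = 0.78.
Physical capital: 0.22 × 10.2 = 2.244 pp.
Hours worked: 0.78 × 4.5 = 3.51 pp.
TFP growth = 6.4 − 5.754 = 0.646%.
TFP share of growth = 0.646 / 6.4 × 100 = 10.0938%.

Total factor productivity accounted for 10.09% of growth.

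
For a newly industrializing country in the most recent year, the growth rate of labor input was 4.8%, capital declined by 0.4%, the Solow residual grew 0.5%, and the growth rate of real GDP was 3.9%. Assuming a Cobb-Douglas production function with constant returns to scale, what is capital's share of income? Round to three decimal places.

Capital's share of income is 0.269.

gY = gA + α·gK + (1−α)·gL, so gY − gA − gL = α(gK − gL).
3.9 − 0.5 − 4.8 = α × (-0.4 − 4.8).
-1.4 = -5.2 α, so α = 0.26923.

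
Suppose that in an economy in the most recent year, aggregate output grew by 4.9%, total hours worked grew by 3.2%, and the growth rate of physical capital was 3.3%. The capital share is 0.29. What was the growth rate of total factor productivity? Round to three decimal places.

1.671%

Labor's share = 1 − 0.29 = 0.71.
Physical capital: 0.29 × 3.3 = 0.957 pp.
Total hours worked: 0.71 × 3.2 = 2.272 pp.
TFP growth = 4.9 − 3.229 = 1.671%.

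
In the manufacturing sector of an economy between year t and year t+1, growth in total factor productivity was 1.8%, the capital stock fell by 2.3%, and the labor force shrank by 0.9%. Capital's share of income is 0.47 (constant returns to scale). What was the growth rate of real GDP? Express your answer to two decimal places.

0.24%

Labor's share = 1 − 0.47 = 0.53.
The capital stock: 0.47 × (-2.3) = -1.081 pp.
The labor force: 0.53 × (-0.9) = -0.477 pp.
Output growth = 1.8 + (-1.558) = 0.242%.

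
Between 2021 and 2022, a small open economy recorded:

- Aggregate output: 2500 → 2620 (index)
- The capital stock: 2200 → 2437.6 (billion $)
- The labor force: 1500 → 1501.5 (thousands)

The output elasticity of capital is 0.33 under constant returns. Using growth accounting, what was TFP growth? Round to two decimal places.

Aggregate output growth = (2620 − 2500) / 2500 = 4.8%.
The capital stock growth = (2437.6 − 2200) / 2200 = 10.8%.
The labor force growth = (1501.5 − 1500) / 1500 = 0.1%.
Labor's share = 1 − 0.33 = 0.67.
The capital stock: 0.33 × 10.8 = 3.564 pp.
The labor force: 0.67 × 0.1 = 0.067 pp.
TFP growth = 4.8 − 3.631 = 1.169%.

1.17%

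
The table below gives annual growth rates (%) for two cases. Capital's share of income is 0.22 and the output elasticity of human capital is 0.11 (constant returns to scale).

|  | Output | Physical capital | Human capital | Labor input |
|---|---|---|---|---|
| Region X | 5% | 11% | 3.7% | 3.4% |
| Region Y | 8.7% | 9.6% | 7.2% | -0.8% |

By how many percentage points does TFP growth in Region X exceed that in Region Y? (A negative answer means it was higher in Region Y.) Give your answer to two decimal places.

Labor's share = 1 − 0.22 − 0.11 = 0.67.
Region X: TFP = 5 − 2.42 − 0.407 − 2.278 = -0.105%.
Region Y: TFP = 8.7 − 2.112 − 0.792 + 0.536 = 6.332%.
Difference = -0.105 − (6.332) = -6.437 pp.

-6.44 percentage points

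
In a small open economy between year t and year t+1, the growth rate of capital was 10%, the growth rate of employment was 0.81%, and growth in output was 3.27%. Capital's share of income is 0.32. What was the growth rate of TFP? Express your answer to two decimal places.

Labor's share = 1 − 0.32 = 0.68.
Capital: 0.32 × 10 = 3.2 pp.
Employment: 0.68 × 0.81 = 0.5508 pp.
TFP growth = 3.27 − 3.7508 = -0.4808%.

-0.48%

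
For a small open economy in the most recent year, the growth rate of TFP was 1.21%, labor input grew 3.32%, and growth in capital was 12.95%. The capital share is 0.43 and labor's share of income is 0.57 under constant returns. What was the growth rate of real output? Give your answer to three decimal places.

8.671%

Labor's share = 1 − 0.43 = 0.57.
Capital: 0.43 × 12.95 = 5.5685 pp.
Labor input: 0.57 × 3.32 = 1.8924 pp.
Output growth = 1.21 + 7.4609 = 8.6709%.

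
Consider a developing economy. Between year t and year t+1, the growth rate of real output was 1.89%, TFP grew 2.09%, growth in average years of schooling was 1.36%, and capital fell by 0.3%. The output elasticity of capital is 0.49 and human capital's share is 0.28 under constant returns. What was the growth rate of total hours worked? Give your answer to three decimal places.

Labor's share = 1 − 0.49 − 0.28 = 0.23.
gY = gA + 0.49×(-0.3) + 0.28×1.36 + 0.23×g.
0.23×g = 1.89 − 2.09 − 0.2338 = -0.4338.
g = -0.4338 / 0.23 = -1.88609%.

-1.886%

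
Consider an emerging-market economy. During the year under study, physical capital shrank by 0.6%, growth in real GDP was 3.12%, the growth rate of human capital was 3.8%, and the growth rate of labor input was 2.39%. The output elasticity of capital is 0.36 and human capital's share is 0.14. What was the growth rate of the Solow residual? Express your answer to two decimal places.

Labor's share = 1 − 0.36 − 0.14 = 0.5.
Physical capital: 0.36 × (-0.6) = -0.216 pp.
Human capital: 0.14 × 3.8 = 0.532 pp.
Labor input: 0.5 × 2.39 = 1.195 pp.
TFP growth = 3.12 − 1.511 = 1.609%.

1.61%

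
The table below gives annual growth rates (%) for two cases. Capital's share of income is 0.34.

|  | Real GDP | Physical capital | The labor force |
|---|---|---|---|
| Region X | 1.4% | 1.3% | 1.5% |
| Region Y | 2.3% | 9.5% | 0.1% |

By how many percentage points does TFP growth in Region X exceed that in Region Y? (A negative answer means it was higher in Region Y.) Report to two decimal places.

Labor's share = 1 − 0.34 = 0.66.
Region X: TFP = 1.4 − 0.442 − 0.99 = -0.032%.
Region Y: TFP = 2.3 − 3.23 − 0.066 = -0.996%.
Difference = -0.032 − (-0.996) = 0.964 pp.

0.96 percentage points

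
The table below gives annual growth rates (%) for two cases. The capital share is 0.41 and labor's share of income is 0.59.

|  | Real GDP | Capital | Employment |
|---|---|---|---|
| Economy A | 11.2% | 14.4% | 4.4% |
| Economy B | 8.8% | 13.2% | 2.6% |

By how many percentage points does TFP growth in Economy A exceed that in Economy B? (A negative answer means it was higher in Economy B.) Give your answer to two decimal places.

Labor's share = 1 − 0.41 = 0.59.
Economy A: TFP = 11.2 − 5.904 − 2.596 = 2.7%.
Economy B: TFP = 8.8 − 5.412 − 1.534 = 1.854%.
Difference = 2.7 − (1.854) = 0.846 pp.

0.85 percentage points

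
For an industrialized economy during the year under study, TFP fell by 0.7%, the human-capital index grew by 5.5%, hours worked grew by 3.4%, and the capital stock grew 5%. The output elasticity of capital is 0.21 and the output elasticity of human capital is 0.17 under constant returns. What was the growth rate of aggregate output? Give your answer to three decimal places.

Aggregate output grew 3.393%.

Labor's share = 1 − 0.21 − 0.17 = 0.62.
The capital stock: 0.21 × 5 = 1.05 pp.
The human-capital index: 0.17 × 5.5 = 0.935 pp.
Hours worked: 0.62 × 3.4 = 2.108 pp.
Output growth = -0.7 + 4.093 = 3.393%.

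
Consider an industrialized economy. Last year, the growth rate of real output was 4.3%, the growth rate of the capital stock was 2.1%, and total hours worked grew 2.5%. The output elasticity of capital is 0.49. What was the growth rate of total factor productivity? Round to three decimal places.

1.996%

Labor's share = 1 − 0.49 = 0.51.
The capital stock: 0.49 × 2.1 = 1.029 pp.
Total hours worked: 0.51 × 2.5 = 1.275 pp.
TFP growth = 4.3 − 2.304 = 1.996%.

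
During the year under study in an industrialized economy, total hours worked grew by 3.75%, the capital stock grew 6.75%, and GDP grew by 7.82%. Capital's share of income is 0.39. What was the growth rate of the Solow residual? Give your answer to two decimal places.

The Solow residual growth was 2.90%.

Labor's share = 1 − 0.39 = 0.61.
The capital stock: 0.39 × 6.75 = 2.6325 pp.
Total hours worked: 0.61 × 3.75 = 2.2875 pp.
TFP growth = 7.82 − 4.92 = 2.9%.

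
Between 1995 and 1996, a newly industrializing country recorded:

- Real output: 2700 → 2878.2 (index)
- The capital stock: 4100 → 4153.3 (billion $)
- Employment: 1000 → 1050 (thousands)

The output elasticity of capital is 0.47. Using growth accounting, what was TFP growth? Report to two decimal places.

Real output growth = (2878.2 − 2700) / 2700 = 6.6%.
The capital stock growth = (4153.3 − 4100) / 4100 = 1.3%.
Employment growth = (1050 − 1000) / 1000 = 5%.
Labor's share = 1 − 0.47 = 0.53.
The capital stock: 0.47 × 1.3 = 0.611 pp.
Employment: 0.53 × 5 = 2.65 pp.
TFP growth = 6.6 − 3.261 = 3.339%.

3.34%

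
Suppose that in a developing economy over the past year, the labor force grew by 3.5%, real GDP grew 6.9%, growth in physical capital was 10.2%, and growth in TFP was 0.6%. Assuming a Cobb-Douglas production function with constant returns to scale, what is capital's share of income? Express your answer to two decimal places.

gY = gA + α·gK + (1−α)·gL, so gY − gA − gL = α(gK − gL).
6.9 − 0.6 − 3.5 = α × (10.2 − 3.5).
2.8 = 6.7 α, so α = 0.4179.

Capital's share of income is 0.42.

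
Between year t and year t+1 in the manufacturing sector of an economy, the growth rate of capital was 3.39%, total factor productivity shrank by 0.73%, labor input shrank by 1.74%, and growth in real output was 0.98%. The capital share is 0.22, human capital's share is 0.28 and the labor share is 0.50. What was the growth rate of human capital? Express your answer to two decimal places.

6.55%

Labor's share = 1 − 0.22 − 0.28 = 0.5.
gY = gA + 0.22×3.39 + 0.5×(-1.74) + 0.28×g.
0.28×g = 0.98 + 0.73 + 0.1242 = 1.8342.
g = 1.8342 / 0.28 = 6.5507%.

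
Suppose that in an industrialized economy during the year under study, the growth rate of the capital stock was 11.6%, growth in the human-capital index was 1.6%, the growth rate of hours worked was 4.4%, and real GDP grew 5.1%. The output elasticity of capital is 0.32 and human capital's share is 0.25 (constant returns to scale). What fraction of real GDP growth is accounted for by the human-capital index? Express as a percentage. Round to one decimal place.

The human-capital index contributed 0.25 × 1.6 = 0.4 pp.
Share of growth = 0.4 / 5.1 × 100 = 7.843%.

The human-capital index accounted for 7.8% of growth.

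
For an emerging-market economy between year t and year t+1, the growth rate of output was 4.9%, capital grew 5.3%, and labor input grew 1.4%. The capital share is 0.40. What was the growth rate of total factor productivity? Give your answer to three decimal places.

Total factor productivity growth was 1.940%.

Labor's share = 1 − 0.4 = 0.6.
Capital: 0.4 × 5.3 = 2.12 pp.
Labor input: 0.6 × 1.4 = 0.84 pp.
TFP growth = 4.9 − 2.96 = 1.94%.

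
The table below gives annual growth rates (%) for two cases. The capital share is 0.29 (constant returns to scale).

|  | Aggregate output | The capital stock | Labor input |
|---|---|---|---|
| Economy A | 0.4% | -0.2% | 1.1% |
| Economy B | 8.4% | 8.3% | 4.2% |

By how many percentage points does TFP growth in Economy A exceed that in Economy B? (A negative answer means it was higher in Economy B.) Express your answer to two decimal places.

-3.33 percentage points

Labor's share = 1 − 0.29 = 0.71.
Economy A: TFP = 0.4 + 0.058 − 0.781 = -0.323%.
Economy B: TFP = 8.4 − 2.407 − 2.982 = 3.011%.
Difference = -0.323 − (3.011) = -3.334 pp.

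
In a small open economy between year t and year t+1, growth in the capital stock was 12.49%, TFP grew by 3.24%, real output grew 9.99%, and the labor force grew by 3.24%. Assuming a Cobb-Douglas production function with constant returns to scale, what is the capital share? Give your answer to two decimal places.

The capital share is 0.38.

gY = gA + α·gK + (1−α)·gL, so gY − gA − gL = α(gK − gL).
9.99 − 3.24 − 3.24 = α × (12.49 − 3.24).
3.51 = 9.25 α, so α = 0.3795.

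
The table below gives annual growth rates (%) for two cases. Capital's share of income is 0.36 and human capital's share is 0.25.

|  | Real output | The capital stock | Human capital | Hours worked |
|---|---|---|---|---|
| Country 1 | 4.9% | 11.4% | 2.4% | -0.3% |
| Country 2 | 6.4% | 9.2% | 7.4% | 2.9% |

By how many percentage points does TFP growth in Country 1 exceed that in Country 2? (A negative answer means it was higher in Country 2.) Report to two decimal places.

Labor's share = 1 − 0.36 − 0.25 = 0.39.
Country 1: TFP = 4.9 − 4.104 − 0.6 + 0.117 = 0.313%.
Country 2: TFP = 6.4 − 3.312 − 1.85 − 1.131 = 0.107%.
Difference = 0.313 − (0.107) = 0.206 pp.

0.21 percentage points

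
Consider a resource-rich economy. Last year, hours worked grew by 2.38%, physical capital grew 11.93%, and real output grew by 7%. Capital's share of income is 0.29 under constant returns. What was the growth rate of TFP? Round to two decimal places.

TFP grew 1.85%.

Labor's share = 1 − 0.29 = 0.71.
Physical capital: 0.29 × 11.93 = 3.4597 pp.
Hours worked: 0.71 × 2.38 = 1.6898 pp.
TFP growth = 7 − 5.1495 = 1.8505%.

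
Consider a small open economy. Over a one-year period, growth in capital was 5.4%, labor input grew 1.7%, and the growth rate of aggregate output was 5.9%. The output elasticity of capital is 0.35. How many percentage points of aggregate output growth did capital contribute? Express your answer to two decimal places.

Contribution = share × growth = 0.35 × 5.4 = 1.89 pp.

1.89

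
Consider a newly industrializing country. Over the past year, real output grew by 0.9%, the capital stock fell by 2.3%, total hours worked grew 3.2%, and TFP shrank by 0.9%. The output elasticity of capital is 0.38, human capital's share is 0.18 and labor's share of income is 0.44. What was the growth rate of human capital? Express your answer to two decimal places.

Labor's share = 1 − 0.38 − 0.18 = 0.44.
gY = gA + 0.38×(-2.3) + 0.44×3.2 + 0.18×g.
0.18×g = 0.9 + 0.9 − 0.534 = 1.266.
g = 1.266 / 0.18 = 7.0333%.

7.03%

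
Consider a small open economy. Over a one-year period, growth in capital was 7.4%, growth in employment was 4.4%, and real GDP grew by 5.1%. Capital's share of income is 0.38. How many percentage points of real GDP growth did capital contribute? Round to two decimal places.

Contribution = share × growth = 0.38 × 7.4 = 2.812 pp.

2.81 pp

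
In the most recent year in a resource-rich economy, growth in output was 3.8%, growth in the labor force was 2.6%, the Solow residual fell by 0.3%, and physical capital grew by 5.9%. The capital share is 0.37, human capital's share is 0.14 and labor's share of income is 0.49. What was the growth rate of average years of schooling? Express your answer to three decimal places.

Labor's share = 1 − 0.37 − 0.14 = 0.49.
gY = gA + 0.37×5.9 + 0.49×2.6 + 0.14×g.
0.14×g = 3.8 + 0.3 − 3.457 = 0.643.
g = 0.643 / 0.14 = 4.59286%.

4.593%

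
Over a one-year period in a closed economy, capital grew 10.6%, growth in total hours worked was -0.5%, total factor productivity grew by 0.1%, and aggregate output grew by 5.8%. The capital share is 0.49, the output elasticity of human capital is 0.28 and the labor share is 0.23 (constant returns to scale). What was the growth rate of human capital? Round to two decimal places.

2.22%

Labor's share = 1 − 0.49 − 0.28 = 0.23.
gY = gA + 0.49×10.6 + 0.23×(-0.5) + 0.28×g.
0.28×g = 5.8 − 0.1 − 5.079 = 0.621.
g = 0.621 / 0.28 = 2.2179%.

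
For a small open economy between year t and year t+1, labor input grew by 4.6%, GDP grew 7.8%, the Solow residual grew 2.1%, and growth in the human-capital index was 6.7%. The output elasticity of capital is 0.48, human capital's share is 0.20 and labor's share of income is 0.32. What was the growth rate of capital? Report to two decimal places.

Capital grew 6.02%.

Labor's share = 1 − 0.48 − 0.2 = 0.32.
gY = gA + 0.2×6.7 + 0.32×4.6 + 0.48×g.
0.48×g = 7.8 − 2.1 − 2.812 = 2.888.
g = 2.888 / 0.48 = 6.0167%.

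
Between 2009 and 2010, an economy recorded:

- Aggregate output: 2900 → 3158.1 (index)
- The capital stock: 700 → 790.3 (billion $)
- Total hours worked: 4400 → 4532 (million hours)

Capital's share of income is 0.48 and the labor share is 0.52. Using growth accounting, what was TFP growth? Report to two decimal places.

Aggregate output growth = (3158.1 − 2900) / 2900 = 8.9%.
The capital stock growth = (790.3 − 700) / 700 = 12.9%.
Total hours worked growth = (4532 − 4400) / 4400 = 3%.
Labor's share = 1 − 0.48 = 0.52.
The capital stock: 0.48 × 12.9 = 6.192 pp.
Total hours worked: 0.52 × 3 = 1.56 pp.
TFP growth = 8.9 − 7.752 = 1.148%.

1.15%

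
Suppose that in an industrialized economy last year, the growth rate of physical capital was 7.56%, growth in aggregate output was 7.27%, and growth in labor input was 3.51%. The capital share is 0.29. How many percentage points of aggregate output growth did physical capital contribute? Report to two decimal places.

Contribution = share × growth = 0.29 × 7.56 = 2.1924 pp.

2.19 percentage points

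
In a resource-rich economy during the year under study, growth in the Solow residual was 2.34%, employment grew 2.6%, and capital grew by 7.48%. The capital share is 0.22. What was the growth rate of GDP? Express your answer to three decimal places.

GDP growth was 6.014%.

Labor's share = 1 − 0.22 = 0.78.
Capital: 0.22 × 7.48 = 1.6456 pp.
Employment: 0.78 × 2.6 = 2.028 pp.
Output growth = 2.34 + 3.6736 = 6.0136%.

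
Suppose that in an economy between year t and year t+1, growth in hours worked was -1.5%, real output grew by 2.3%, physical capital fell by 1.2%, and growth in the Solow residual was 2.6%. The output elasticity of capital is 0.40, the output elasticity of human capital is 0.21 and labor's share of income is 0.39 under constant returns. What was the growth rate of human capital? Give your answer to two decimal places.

Labor's share = 1 − 0.4 − 0.21 = 0.39.
gY = gA + 0.4×(-1.2) + 0.39×(-1.5) + 0.21×g.
0.21×g = 2.3 − 2.6 + 1.065 = 0.765.
g = 0.765 / 0.21 = 3.6429%.

3.64%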